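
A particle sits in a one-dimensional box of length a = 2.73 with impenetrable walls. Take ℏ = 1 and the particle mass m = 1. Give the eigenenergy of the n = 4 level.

The infinite-well eigenfunctions ψ_n = √(2/a) sin(nπx/a) vanish at both walls, giving E_n = n²π²ℏ²/(2ma²).
E_4 = 4² × π² / (2 × 1 × 2.73²) = 10.59.

E = 10.6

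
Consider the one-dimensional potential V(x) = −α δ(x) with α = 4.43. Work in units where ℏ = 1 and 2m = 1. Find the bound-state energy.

The bound state is ψ(x) = √κ e^{−κ|x|}. The derivative jump ψ'(0⁺) − ψ'(0⁻) = −(2mα/ℏ²)ψ(0) fixes κ = mα/ℏ² = 2.215.
Then E = −ℏ²κ²/(2m) = −mα²/(2ℏ²) = -4.906.

E = -4.91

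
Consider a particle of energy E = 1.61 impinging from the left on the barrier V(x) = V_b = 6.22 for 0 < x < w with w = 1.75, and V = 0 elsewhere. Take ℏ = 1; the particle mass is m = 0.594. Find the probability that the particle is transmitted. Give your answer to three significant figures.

T = 0.000851

E < V_b: inside the barrier ψ ∝ e^{±κx} with κ = √(2m(V_b − E))/ℏ = 2.340.
κw = 4.095, sinh(κw) = 30.02.
Matching ψ, ψ′ at both faces gives T = [1 + V_b² sinh²(κw) / (4E(V_b − E))]⁻¹ = 1/1176 = 0.000851.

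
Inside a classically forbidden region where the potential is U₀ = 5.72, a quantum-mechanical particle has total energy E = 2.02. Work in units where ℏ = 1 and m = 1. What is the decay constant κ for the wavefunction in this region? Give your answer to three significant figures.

κ = 2.72

Since E < U₀ the TISE in this region is ψ'' = κ²ψ with κ = √(2m(U₀ − E))/ℏ.
κ = √(2 × 1 × 3.7) = 2.720.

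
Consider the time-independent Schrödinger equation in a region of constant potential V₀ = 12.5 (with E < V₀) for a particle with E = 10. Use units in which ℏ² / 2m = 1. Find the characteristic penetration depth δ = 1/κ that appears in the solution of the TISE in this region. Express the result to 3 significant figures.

δ = 0.632

Since E < V₀ the TISE in this region is ψ'' = κ²ψ with κ = √(2m(V₀ − E))/ℏ.
κ = √(2 × 0.5 × 2.5) = 1.581. The penetration depth is δ = 1/κ = 0.632.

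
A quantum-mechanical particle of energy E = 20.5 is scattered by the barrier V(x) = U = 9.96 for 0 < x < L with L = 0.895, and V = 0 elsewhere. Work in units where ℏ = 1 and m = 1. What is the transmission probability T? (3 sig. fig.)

Above the barrier the interior wavenumber is k₂ = √(2m(E − U))/ℏ = 4.591, giving phase k₂L = 4.109.
Matching at both interfaces gives T⁻¹ = 1 + U² sin²(k₂L) / [4E(E − U)] = 1.078, hence T = 0.928.

T = 0.928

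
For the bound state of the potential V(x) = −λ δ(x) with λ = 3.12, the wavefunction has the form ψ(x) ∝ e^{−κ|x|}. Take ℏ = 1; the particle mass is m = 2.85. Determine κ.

Integrate −(ℏ²/2m)ψ'' − λδ(x)ψ = Eψ from −ε to +ε: the ψ'' term gives ψ'(0⁺) − ψ'(0⁻) and the δ term gives −(2mλ/ℏ²)ψ(0).
With ψ ∝ e^{−κ|x|} this yields −2κ = −2mλ/ℏ², so κ = mλ/ℏ² = 8.892.

κ = 8.89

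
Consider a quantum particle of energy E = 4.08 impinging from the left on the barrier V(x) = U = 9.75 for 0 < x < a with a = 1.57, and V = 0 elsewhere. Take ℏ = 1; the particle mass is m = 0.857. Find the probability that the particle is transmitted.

Since E < U the interior solution is evanescent with decay constant κ = √(2m(U − E))/ℏ = 3.117.
κa = 4.894, sinh(κa) = 66.76.
The exact tunnelling result is T⁻¹ = 1 + U² sinh²(κa) / [4E(U − E)] = 4580, so T = 0.000218.

T = 0.000218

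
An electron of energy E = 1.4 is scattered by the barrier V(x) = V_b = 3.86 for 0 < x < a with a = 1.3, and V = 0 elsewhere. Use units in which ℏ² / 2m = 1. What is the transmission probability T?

T = 0.0609

Since E < V_b the interior solution is evanescent with decay constant κ = √(2m(V_b − E))/ℏ = 1.568.
κa = 2.039, sinh(κa) = 3.776.
Matching ψ, ψ′ at both faces gives T = [1 + V_b² sinh²(κa) / (4E(V_b − E))]⁻¹ = 1/16.42 = 0.0609.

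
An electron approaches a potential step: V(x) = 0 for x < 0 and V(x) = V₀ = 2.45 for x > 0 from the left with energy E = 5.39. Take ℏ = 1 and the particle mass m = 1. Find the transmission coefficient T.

T = 0.977

The wavenumbers are k₁ = √(2mE)/ℏ = 3.283 on the left and k₂ = √(2m(E − V₀))/ℏ = 2.425 on the right.
Continuity of ψ and ψ′ at the step yields the reflection amplitude r = (k₁ − k₂)/(k₁ + k₂) = 0.1504; thus R = |r|² = 0.02262, T = 0.9774.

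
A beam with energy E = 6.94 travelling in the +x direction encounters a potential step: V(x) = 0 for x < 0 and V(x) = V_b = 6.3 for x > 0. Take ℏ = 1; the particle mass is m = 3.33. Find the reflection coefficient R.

R = 0.285

On each side the TISE gives plane waves with k = √(2m(E − V))/ℏ: k₁ = √(2·3.33·6.94) = 6.799, k₂ = √(2·3.33·0.64) = 2.065.
Continuity of ψ and ψ′ at the step yields the reflection amplitude r = (k₁ − k₂)/(k₁ + k₂) = 0.5341; thus R = |r|² = 0.2853, T = 0.7147.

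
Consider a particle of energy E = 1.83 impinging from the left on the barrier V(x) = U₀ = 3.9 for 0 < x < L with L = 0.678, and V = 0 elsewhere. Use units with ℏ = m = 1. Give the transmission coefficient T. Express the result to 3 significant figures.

Since E < U₀ the interior solution is evanescent with decay constant κ = √(2m(U₀ − E))/ℏ = 2.035.
κL = 1.380, sinh(κL) = 1.861.
Matching ψ, ψ′ at both faces gives T = [1 + U₀² sinh²(κL) / (4E(U₀ − E))]⁻¹ = 1/4.475 = 0.223.

T = 0.223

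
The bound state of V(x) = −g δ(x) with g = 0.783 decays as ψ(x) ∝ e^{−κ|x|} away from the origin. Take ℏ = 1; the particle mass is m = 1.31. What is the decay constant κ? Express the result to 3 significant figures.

Integrate −(ℏ²/2m)ψ'' − gδ(x)ψ = Eψ from −ε to +ε: the ψ'' term gives ψ'(0⁺) − ψ'(0⁻) and the δ term gives −(2mg/ℏ²)ψ(0).
With ψ ∝ e^{−κ|x|} this yields −2κ = −2mg/ℏ², so κ = mg/ℏ² = 1.026.

κ = 1.03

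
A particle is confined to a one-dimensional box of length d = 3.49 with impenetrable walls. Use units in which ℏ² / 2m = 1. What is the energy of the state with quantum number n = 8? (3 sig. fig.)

E = 51.9

The infinite-well eigenfunctions ψ_n = √(2/d) sin(nπx/d) vanish at both walls, giving E_n = n²π²ℏ²/(2md²).
E_8 = 8² × π² / (2 × 0.5 × 3.49²) = 51.86.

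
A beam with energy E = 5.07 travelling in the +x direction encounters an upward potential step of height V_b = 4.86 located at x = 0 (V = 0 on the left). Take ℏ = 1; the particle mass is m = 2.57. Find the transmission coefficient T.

The wavenumbers are k₁ = √(2mE)/ℏ = 5.105 on the left and k₂ = √(2m(E − V_b))/ℏ = 1.039 on the right.
Continuity of ψ and ψ′ at the step yields the reflection amplitude r = (k₁ − k₂)/(k₁ + k₂) = 0.6618; thus R = |r|² = 0.4380, T = 0.5620.

T = 0.562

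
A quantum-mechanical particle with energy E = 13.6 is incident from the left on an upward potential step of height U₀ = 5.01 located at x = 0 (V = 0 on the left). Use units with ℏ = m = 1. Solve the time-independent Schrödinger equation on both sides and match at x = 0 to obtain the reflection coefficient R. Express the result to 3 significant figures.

The wavenumbers are k₁ = √(2mE)/ℏ = 5.215 on the left and k₂ = √(2m(E − U₀))/ℏ = 4.145 on the right.
Continuity of ψ and ψ′ at the step yields the reflection amplitude r = (k₁ − k₂)/(k₁ + k₂) = 0.1144; thus R = |r|² = 0.01308, T = 0.9869.

R = 0.0131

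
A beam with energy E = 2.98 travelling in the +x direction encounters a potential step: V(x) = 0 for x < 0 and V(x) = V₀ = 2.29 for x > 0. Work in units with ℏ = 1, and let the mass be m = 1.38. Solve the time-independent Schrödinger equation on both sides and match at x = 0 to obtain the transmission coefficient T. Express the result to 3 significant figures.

The wavenumbers are k₁ = √(2mE)/ℏ = 2.868 on the left and k₂ = √(2m(E − V₀))/ℏ = 1.380 on the right.
Matching ψ and ψ′ at x = 0 gives r = (k₁ − k₂)/(k₁ + k₂), so R = r² = 0.1227 and T = 1 − R = 0.8773.

T = 0.877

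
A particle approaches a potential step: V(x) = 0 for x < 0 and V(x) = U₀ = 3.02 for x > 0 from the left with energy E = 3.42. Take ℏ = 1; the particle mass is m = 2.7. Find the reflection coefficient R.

R = 0.240

On each side the TISE gives plane waves with k = √(2m(E − V))/ℏ: k₁ = √(2·2.7·3.42) = 4.297, k₂ = √(2·2.7·0.4) = 1.470.
Matching ψ and ψ′ at x = 0 gives r = (k₁ − k₂)/(k₁ + k₂), so R = r² = 0.2404 and T = 1 − R = 0.7596.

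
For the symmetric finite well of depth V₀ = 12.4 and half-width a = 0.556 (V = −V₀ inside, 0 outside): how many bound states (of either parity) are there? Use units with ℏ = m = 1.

Define the well-strength parameter z₀ = (a/ℏ)√(2mV₀) = 0.556 × √(2·1·12.4) = 2.769.
A new bound state (alternating even/odd) appears each time z₀ passes a multiple of π/2, so N = ⌊2z₀/π⌋ + 1 = ⌊1.763⌋ + 1 = 2.

N = 2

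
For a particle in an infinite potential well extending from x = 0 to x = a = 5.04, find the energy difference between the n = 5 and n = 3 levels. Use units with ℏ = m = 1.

E_n = n²π²ℏ²/(2ma²), so ΔE = (5² − 3²) π²ℏ²/(2ma²).
ΔE = 16 × π² / (2 × 1 × 5.04²) = 3.108.

ΔE = 3.11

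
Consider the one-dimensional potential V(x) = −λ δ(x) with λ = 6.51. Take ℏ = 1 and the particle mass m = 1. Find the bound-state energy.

The bound state is ψ(x) = √κ e^{−κ|x|}. The derivative jump ψ'(0⁺) − ψ'(0⁻) = −(2mλ/ℏ²)ψ(0) fixes κ = mλ/ℏ² = 6.510.
Then E = −ℏ²κ²/(2m) = −mλ²/(2ℏ²) = -21.19.

E = -21.2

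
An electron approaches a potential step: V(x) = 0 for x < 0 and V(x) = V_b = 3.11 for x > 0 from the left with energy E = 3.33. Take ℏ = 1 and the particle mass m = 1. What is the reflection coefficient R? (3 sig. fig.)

R = 0.349

The wavenumbers are k₁ = √(2mE)/ℏ = 2.581 on the left and k₂ = √(2m(E − V_b))/ℏ = 0.6633 on the right.
Matching ψ and ψ′ at x = 0 gives r = (k₁ − k₂)/(k₁ + k₂), so R = r² = 0.3493 and T = 1 − R = 0.6507.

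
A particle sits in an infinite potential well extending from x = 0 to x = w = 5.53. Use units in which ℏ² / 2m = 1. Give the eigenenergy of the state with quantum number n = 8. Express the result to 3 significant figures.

E = 20.7

Requiring ψ(0) = ψ(w) = 0 quantises k = nπ/w, hence E_n = ℏ²k²/2m = n²π²ℏ²/(2mw²).
E_8 = 8² × π² / (2 × 0.5 × 5.53²) = 20.66.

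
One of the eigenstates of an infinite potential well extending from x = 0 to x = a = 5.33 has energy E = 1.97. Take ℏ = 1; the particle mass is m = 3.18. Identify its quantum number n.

For an infinite well E_n = n²π²ℏ²/(2ma²), so n = (a/πℏ)√(2mE).
n = (5.33/π) × √(2 × 3.18 × 1.97) = 6.005 → n = 6.

n = 6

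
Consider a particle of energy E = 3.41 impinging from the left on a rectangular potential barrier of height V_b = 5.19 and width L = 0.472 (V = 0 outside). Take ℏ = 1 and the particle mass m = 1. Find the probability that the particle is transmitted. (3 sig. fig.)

Since E < V_b the interior solution is evanescent with decay constant κ = √(2m(V_b − E))/ℏ = 1.887.
κL = 0.8906, sinh(κL) = 1.013.
The exact tunnelling result is T⁻¹ = 1 + V_b² sinh²(κL) / [4E(V_b − E)] = 2.139, so T = 0.468.

T = 0.468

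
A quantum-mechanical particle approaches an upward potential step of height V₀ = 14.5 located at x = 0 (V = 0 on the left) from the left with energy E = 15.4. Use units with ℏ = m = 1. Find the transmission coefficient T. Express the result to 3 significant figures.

The wavenumbers are k₁ = √(2mE)/ℏ = 5.550 on the left and k₂ = √(2m(E − V₀))/ℏ = 1.342 on the right.
Matching ψ and ψ′ at x = 0 gives r = (k₁ − k₂)/(k₁ + k₂), so R = r² = 0.3729 and T = 1 − R = 0.6271.

T = 0.627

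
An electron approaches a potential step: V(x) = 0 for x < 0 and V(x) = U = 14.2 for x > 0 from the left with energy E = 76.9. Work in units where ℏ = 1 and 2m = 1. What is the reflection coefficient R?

R = 0.00260

On each side the TISE gives plane waves with k = √(2m(E − V))/ℏ: k₁ = √(2·½·76.9) = 8.769, k₂ = √(2·½·62.7) = 7.918.
Matching ψ and ψ′ at x = 0 gives r = (k₁ − k₂)/(k₁ + k₂), so R = r² = 0.002600 and T = 1 − R = 0.9974.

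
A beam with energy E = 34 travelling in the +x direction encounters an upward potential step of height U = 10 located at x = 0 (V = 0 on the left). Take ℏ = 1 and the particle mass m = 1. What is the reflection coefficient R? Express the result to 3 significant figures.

R = 0.00754

On each side the TISE gives plane waves with k = √(2m(E − V))/ℏ: k₁ = √(2·1·34) = 8.246, k₂ = √(2·1·24) = 6.928.
Matching ψ and ψ′ at x = 0 gives r = (k₁ − k₂)/(k₁ + k₂), so R = r² = 0.007544 and T = 1 − R = 0.9925.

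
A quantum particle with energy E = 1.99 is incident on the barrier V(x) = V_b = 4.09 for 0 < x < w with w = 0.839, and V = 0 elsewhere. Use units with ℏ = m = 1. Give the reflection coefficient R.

R = 0.880

E < V_b: inside the barrier ψ ∝ e^{±κx} with κ = √(2m(V_b − E))/ℏ = 2.049.
κw = 1.719, sinh(κw) = 2.701.
The exact tunnelling result is T⁻¹ = 1 + V_b² sinh²(κw) / [4E(V_b − E)] = 8.301, so T = 0.120.
R = 1 − T = 0.880.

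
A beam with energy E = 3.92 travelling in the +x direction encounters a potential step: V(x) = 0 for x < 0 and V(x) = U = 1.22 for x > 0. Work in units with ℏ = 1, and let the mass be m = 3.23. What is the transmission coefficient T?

On each side the TISE gives plane waves with k = √(2m(E − V))/ℏ: k₁ = √(2·3.23·3.92) = 5.032, k₂ = √(2·3.23·2.7) = 4.176.
Matching ψ and ψ′ at x = 0 gives r = (k₁ − k₂)/(k₁ + k₂), so R = r² = 0.008638 and T = 1 − R = 0.9914.

T = 0.991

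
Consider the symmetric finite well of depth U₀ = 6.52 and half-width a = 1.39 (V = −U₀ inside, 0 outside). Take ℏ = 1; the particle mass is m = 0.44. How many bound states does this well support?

N = 3

The dimensionless depth is z₀ = a√(2mU₀)/ℏ = 1.39 × √(5.738) = 3.330.
A new bound state (alternating even/odd) appears each time z₀ passes a multiple of π/2, so N = ⌊2z₀/π⌋ + 1 = ⌊2.120⌋ + 1 = 3.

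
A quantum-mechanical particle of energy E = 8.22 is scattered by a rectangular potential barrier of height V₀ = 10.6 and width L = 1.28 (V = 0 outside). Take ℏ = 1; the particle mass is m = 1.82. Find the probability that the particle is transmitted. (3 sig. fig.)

Since E < V₀ the interior solution is evanescent with decay constant κ = √(2m(V₀ − E))/ℏ = 2.943.
κL = 3.767, sinh(κL) = 21.62.
The exact tunnelling result is T⁻¹ = 1 + V₀² sinh²(κL) / [4E(V₀ − E)] = 672.4, so T = 0.00149.

T = 0.00149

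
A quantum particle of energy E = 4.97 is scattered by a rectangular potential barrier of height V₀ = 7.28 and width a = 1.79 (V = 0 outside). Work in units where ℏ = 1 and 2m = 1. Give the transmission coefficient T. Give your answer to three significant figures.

T = 0.0149

E < V₀: inside the barrier ψ ∝ e^{±κx} with κ = √(2m(V₀ − E))/ℏ = 1.520.
κa = 2.721, sinh(κa) = 7.562.
The exact tunnelling result is T⁻¹ = 1 + V₀² sinh²(κa) / [4E(V₀ − E)] = 66.99, so T = 0.0149.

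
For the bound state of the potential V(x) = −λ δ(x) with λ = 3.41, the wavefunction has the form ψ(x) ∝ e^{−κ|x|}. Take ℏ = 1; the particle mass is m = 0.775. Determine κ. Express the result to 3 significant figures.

Integrating the TISE across x = 0 gives the cusp condition ψ'(0⁺) − ψ'(0⁻) = −(2mλ/ℏ²)ψ(0).
With ψ ∝ e^{−κ|x|} this yields −2κ = −2mλ/ℏ², so κ = mλ/ℏ² = 2.643.

κ = 2.64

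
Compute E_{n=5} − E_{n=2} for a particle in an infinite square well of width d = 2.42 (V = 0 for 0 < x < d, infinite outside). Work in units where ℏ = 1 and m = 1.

ΔE = 17.7

E_n = n²π²ℏ²/(2md²), so ΔE = (5² − 2²) π²ℏ²/(2md²).
ΔE = 21 × π² / (2 × 1 × 2.42²) = 17.70.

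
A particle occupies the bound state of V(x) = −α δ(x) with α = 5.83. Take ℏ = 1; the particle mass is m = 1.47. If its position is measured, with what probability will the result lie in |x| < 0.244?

The normalised bound state is ψ = √κ e^{−κ|x|} with κ = mα/ℏ² = 8.570.
P(|x| < d) = ∫_{−d}^{d} κ e^{−2κ|x|} dx = 1 − e^{−2κd} = 1 − e^{−4.182} = 0.9847.

P = 0.985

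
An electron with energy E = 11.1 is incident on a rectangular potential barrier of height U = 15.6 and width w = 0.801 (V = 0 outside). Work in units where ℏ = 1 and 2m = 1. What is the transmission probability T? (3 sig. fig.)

E < U: inside the barrier ψ ∝ e^{±κx} with κ = √(2m(U − E))/ℏ = 2.121.
κw = 1.699, sinh(κw) = 2.643.
Matching ψ, ψ′ at both faces gives T = [1 + U² sinh²(κw) / (4E(U − E))]⁻¹ = 1/9.510 = 0.105.

T = 0.105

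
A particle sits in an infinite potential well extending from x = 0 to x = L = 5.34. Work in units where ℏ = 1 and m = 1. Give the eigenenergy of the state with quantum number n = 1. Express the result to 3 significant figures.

Requiring ψ(0) = ψ(L) = 0 quantises k = nπ/L, hence E_n = ℏ²k²/2m = n²π²ℏ²/(2mL²).
E_1 = 1² × π² / (2 × 1 × 5.34²) = 0.1731.

E = 0.173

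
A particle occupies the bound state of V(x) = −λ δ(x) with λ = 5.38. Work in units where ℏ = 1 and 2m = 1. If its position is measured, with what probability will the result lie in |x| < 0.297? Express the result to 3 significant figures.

P = 0.798

The normalised bound state is ψ = √κ e^{−κ|x|} with κ = mλ/ℏ² = 2.690.
P(|x| < d) = ∫_{−d}^{d} κ e^{−2κ|x|} dx = 1 − e^{−2κd} = 1 − e^{−1.598} = 0.7977.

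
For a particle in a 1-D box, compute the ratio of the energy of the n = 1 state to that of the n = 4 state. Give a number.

0.0625

Since E_n ∝ n², the ratio is (1/4)² = 0.0625.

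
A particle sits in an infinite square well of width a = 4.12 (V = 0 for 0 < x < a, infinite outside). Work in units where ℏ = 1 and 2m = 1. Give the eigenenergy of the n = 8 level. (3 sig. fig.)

E = 37.2

The infinite-well eigenfunctions ψ_n = √(2/a) sin(nπx/a) vanish at both walls, giving E_n = n²π²ℏ²/(2ma²).
E_8 = 8² × π² / (2 × 0.5 × 4.12²) = 37.21.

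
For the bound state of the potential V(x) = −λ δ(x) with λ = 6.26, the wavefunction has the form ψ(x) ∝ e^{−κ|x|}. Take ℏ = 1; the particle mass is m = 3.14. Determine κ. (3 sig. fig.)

κ = 19.7

Integrating the TISE across x = 0 gives the cusp condition ψ'(0⁺) − ψ'(0⁻) = −(2mλ/ℏ²)ψ(0).
With ψ ∝ e^{−κ|x|} this yields −2κ = −2mλ/ℏ², so κ = mλ/ℏ² = 19.66.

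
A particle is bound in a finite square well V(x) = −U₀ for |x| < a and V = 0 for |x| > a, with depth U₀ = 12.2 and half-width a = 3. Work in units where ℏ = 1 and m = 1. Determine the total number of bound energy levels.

N = 10

The dimensionless depth is z₀ = a√(2mU₀)/ℏ = 3 × √(24.40) = 14.82.
A new bound state (alternating even/odd) appears each time z₀ passes a multiple of π/2, so N = ⌊2z₀/π⌋ + 1 = ⌊9.434⌋ + 1 = 10.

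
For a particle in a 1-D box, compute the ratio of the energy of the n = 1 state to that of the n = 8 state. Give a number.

Since E_n ∝ n², the ratio is (1/8)² = 0.015625.

0.015625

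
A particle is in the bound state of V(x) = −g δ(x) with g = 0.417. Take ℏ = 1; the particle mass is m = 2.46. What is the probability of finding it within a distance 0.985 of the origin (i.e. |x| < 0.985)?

P = 0.867

The normalised bound state is ψ = √κ e^{−κ|x|} with κ = mg/ℏ² = 1.026.
P(|x| < d) = ∫_{−d}^{d} κ e^{−2κ|x|} dx = 1 − e^{−2κd} = 1 − e^{−2.021} = 0.8675.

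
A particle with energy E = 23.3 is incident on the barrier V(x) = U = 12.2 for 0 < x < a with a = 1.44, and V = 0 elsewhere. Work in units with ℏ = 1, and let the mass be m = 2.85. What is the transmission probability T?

T = 0.896

Above the barrier the interior wavenumber is k₂ = √(2m(E − U))/ℏ = 7.954, giving phase k₂a = 11.45.
T = [1 + U² sin²(k₂a) / (4E(E − U))]⁻¹ = 1/1.116 = 0.896.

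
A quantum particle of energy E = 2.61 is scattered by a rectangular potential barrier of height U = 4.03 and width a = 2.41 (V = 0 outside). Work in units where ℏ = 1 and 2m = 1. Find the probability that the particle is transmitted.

E < U: inside the barrier ψ ∝ e^{±κx} with κ = √(2m(U − E))/ℏ = 1.192.
κa = 2.872, sinh(κa) = 8.807.
Matching ψ, ψ′ at both faces gives T = [1 + U² sinh²(κa) / (4E(U − E))]⁻¹ = 1/85.96 = 0.0116.

T = 0.0116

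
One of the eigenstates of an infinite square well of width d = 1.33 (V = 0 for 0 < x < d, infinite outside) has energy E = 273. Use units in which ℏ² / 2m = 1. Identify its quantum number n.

From E_n = n²π²ℏ²/(2md²) invert to n = √(2md²E)/(πℏ).
n = (1.33/π) × √(2 × 0.5 × 273) = 6.995 → n = 7.

n = 7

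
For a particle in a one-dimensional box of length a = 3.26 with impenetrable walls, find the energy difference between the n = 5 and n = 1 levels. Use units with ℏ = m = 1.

E_n = n²π²ℏ²/(2ma²), so ΔE = (5² − 1²) π²ℏ²/(2ma²).
ΔE = 24 × π² / (2 × 1 × 3.26²) = 11.14.

ΔE = 11.1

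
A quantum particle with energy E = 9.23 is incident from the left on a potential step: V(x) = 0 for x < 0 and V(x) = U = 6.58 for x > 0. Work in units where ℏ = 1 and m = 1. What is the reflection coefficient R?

On each side the TISE gives plane waves with k = √(2m(E − V))/ℏ: k₁ = √(2·1·9.23) = 4.297, k₂ = √(2·1·2.65) = 2.302.
Continuity of ψ and ψ′ at the step yields the reflection amplitude r = (k₁ − k₂)/(k₁ + k₂) = 0.3022; thus R = |r|² = 0.09134, T = 0.9087.

R = 0.0913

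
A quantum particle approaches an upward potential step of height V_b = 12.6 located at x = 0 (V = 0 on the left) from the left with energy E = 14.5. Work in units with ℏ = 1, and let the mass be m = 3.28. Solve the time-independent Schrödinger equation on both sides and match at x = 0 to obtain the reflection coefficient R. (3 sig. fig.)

R = 0.219

On each side the TISE gives plane waves with k = √(2m(E − V))/ℏ: k₁ = √(2·3.28·14.5) = 9.753, k₂ = √(2·3.28·1.9) = 3.530.
Continuity of ψ and ψ′ at the step yields the reflection amplitude r = (k₁ − k₂)/(k₁ + k₂) = 0.4684; thus R = |r|² = 0.2194, T = 0.7806.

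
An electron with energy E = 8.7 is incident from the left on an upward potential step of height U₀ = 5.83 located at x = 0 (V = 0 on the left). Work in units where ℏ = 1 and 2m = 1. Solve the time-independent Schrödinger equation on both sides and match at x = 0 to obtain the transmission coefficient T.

T = 0.927

The wavenumbers are k₁ = √(2mE)/ℏ = 2.950 on the left and k₂ = √(2m(E − U₀))/ℏ = 1.694 on the right.
Continuity of ψ and ψ′ at the step yields the reflection amplitude r = (k₁ − k₂)/(k₁ + k₂) = 0.2704; thus R = |r|² = 0.07309, T = 0.9269.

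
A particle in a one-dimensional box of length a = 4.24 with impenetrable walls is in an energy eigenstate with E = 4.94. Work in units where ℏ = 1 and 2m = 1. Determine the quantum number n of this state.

From E_n = n²π²ℏ²/(2ma²) invert to n = √(2ma²E)/(πℏ).
n = (4.24/π) × √(2 × 0.5 × 4.94) = 3.000 → n = 3.

n = 3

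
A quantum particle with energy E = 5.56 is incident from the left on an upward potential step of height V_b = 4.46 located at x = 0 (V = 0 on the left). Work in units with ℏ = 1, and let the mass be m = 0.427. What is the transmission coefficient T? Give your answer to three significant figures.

On each side the TISE gives plane waves with k = √(2m(E − V))/ℏ: k₁ = √(2·0.427·5.56) = 2.179, k₂ = √(2·0.427·1.1) = 0.9692.
Matching ψ and ψ′ at x = 0 gives r = (k₁ − k₂)/(k₁ + k₂), so R = r² = 0.1477 and T = 1 − R = 0.8523.

T = 0.852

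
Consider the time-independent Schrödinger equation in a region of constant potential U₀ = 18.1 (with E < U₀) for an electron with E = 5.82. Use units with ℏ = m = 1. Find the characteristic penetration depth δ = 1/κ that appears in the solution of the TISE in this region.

Since E < U₀ the TISE in this region is ψ'' = κ²ψ with κ = √(2m(U₀ − E))/ℏ.
κ = √(2 × 1 × 12.28) = 4.956. The penetration depth is δ = 1/κ = 0.202.

δ = 0.202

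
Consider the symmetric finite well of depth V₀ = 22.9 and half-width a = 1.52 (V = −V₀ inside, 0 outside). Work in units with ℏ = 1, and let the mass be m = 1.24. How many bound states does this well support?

N = 8

Define the well-strength parameter z₀ = (a/ℏ)√(2mV₀) = 1.52 × √(2·1.24·22.9) = 11.45.
The even/odd transcendental equations gain one root per π/2 in z₀, giving N = 1 + ⌊2z₀/π⌋ = 1 + ⌊7.292⌋ = 8.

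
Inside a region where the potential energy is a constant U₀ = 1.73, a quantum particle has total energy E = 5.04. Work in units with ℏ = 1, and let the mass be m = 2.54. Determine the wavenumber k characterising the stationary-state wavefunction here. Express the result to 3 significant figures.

With E > U₀ the solution is oscillatory, ψ ∝ e^{±ikx} with k = √(2m(E − U₀))/ℏ.
k = √(2 × 2.54 × 3.31) = 4.101.

k = 4.10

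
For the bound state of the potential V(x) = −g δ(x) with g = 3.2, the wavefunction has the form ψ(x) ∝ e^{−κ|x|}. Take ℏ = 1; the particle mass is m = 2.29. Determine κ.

Integrating the TISE across x = 0 gives the cusp condition ψ'(0⁺) − ψ'(0⁻) = −(2mg/ℏ²)ψ(0).
With ψ ∝ e^{−κ|x|} this yields −2κ = −2mg/ℏ², so κ = mg/ℏ² = 7.328.

κ = 7.33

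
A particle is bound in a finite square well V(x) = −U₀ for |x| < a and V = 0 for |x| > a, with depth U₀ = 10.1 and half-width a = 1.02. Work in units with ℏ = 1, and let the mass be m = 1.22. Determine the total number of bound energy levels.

N = 4

Define the well-strength parameter z₀ = (a/ℏ)√(2mU₀) = 1.02 × √(2·1.22·10.1) = 5.064.
The even/odd transcendental equations gain one root per π/2 in z₀, giving N = 1 + ⌊2z₀/π⌋ = 1 + ⌊3.224⌋ = 4.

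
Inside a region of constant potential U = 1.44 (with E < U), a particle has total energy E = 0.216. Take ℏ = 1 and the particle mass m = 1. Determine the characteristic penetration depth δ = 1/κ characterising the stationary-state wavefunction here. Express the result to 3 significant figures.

Since E < U the TISE in this region is ψ'' = κ²ψ with κ = √(2m(U − E))/ℏ.
κ = √(2 × 1 × 1.224) = 1.565. The penetration depth is δ = 1/κ = 0.639.

δ = 0.639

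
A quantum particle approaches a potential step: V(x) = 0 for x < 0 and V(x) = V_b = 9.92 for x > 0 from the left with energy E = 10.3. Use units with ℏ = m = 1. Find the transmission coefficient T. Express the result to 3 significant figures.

T = 0.541

The wavenumbers are k₁ = √(2mE)/ℏ = 4.539 on the left and k₂ = √(2m(E − V_b))/ℏ = 0.8718 on the right.
Continuity of ψ and ψ′ at the step yields the reflection amplitude r = (k₁ − k₂)/(k₁ + k₂) = 0.6777; thus R = |r|² = 0.4593, T = 0.5407.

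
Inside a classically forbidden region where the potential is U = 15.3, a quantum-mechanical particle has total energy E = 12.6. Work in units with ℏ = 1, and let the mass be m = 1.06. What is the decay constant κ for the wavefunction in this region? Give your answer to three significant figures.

Since E < U the TISE in this region is ψ'' = κ²ψ with κ = √(2m(U − E))/ℏ.
κ = √(2 × 1.06 × 2.7) = 2.392.

κ = 2.39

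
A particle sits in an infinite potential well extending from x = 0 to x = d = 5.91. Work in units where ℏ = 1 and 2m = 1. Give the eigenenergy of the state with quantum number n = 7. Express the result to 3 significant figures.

Requiring ψ(0) = ψ(d) = 0 quantises k = nπ/d, hence E_n = ℏ²k²/2m = n²π²ℏ²/(2md²).
E_7 = 7² × π² / (2 × 0.5 × 5.91²) = 13.85.

E = 13.8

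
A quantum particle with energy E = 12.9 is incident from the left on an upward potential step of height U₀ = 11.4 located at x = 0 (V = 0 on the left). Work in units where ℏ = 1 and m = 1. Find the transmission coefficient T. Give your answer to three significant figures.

On each side the TISE gives plane waves with k = √(2m(E − V))/ℏ: k₁ = √(2·1·12.9) = 5.079, k₂ = √(2·1·1.5) = 1.732.
Matching ψ and ψ′ at x = 0 gives r = (k₁ − k₂)/(k₁ + k₂), so R = r² = 0.2415 and T = 1 − R = 0.7585.

T = 0.758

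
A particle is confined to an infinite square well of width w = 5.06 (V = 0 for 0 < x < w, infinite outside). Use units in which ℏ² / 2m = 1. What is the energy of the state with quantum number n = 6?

E = 13.9

The infinite-well eigenfunctions ψ_n = √(2/w) sin(nπx/w) vanish at both walls, giving E_n = n²π²ℏ²/(2mw²).
E_6 = 6² × π² / (2 × 0.5 × 5.06²) = 13.88.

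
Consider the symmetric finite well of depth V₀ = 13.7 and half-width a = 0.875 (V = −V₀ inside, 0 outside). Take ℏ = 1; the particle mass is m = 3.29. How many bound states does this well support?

The dimensionless depth is z₀ = a√(2mV₀)/ℏ = 0.875 × √(90.15) = 8.308.
The even/odd transcendental equations gain one root per π/2 in z₀, giving N = 1 + ⌊2z₀/π⌋ = 1 + ⌊5.289⌋ = 6.

N = 6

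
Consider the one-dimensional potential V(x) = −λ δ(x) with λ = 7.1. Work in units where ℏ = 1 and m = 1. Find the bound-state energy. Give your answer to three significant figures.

E = -25.2

For x ≠ 0 the bound state is ψ ∝ e^{−κ|x|}; integrating the TISE across the delta gives the cusp condition 2κ = 2mλ/ℏ², so κ = 7.100.
Then E = −ℏ²κ²/(2m) = −mλ²/(2ℏ²) = -25.21.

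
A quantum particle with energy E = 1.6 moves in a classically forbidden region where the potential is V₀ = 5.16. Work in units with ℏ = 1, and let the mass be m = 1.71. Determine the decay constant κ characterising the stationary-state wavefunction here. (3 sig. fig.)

κ = 3.49

Since E < V₀ the TISE in this region is ψ'' = κ²ψ with κ = √(2m(V₀ − E))/ℏ.
κ = √(2 × 1.71 × 3.56) = 3.489.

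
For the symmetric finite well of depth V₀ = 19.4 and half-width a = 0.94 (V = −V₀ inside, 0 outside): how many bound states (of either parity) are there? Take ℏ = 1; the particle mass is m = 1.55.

N = 5

Define the well-strength parameter z₀ = (a/ℏ)√(2mV₀) = 0.94 × √(2·1.55·19.4) = 7.290.
A new bound state (alternating even/odd) appears each time z₀ passes a multiple of π/2, so N = ⌊2z₀/π⌋ + 1 = ⌊4.641⌋ + 1 = 5.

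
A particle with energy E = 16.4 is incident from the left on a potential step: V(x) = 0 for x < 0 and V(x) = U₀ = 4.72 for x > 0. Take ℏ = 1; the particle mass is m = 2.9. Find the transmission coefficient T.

On each side the TISE gives plane waves with k = √(2m(E − V))/ℏ: k₁ = √(2·2.9·16.4) = 9.753, k₂ = √(2·2.9·11.68) = 8.231.
Continuity of ψ and ψ′ at the step yields the reflection amplitude r = (k₁ − k₂)/(k₁ + k₂) = 0.08465; thus R = |r|² = 0.007165, T = 0.9928.

T = 0.993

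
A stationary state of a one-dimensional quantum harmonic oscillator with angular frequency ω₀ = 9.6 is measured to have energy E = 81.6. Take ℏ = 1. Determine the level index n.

E_n = ℏω₀(n + ½) ⇒ n = E/(ℏω₀) − ½ = 81.6/9.6 − 0.5 = 8.000 → n = 8.

n = 8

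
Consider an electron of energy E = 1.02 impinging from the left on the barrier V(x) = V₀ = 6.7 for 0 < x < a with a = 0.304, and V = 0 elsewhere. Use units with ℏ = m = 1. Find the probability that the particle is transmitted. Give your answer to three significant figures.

E < V₀: inside the barrier ψ ∝ e^{±κx} with κ = √(2m(V₀ − E))/ℏ = 3.370.
κa = 1.025, sinh(κa) = 1.214.
Matching ψ, ψ′ at both faces gives T = [1 + V₀² sinh²(κa) / (4E(V₀ − E))]⁻¹ = 1/3.853 = 0.260.

T = 0.260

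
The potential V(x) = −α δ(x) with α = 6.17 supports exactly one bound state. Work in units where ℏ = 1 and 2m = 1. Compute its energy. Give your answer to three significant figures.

E = -9.52

For x ≠ 0 the bound state is ψ ∝ e^{−κ|x|}; integrating the TISE across the delta gives the cusp condition 2κ = 2mα/ℏ², so κ = 3.085.
Then E = −ℏ²κ²/(2m) = −mα²/(2ℏ²) = -9.517.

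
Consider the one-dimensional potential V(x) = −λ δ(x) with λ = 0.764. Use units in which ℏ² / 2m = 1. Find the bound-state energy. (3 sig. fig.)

E = -0.146

For x ≠ 0 the bound state is ψ ∝ e^{−κ|x|}; integrating the TISE across the delta gives the cusp condition 2κ = 2mλ/ℏ², so κ = 0.3820.
Then E = −ℏ²κ²/(2m) = −mλ²/(2ℏ²) = -0.1459.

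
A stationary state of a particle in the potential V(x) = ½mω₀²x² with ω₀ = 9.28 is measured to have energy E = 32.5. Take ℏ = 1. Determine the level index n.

Invert E_n = (n + ½)ℏω₀: n = E/ℏω₀ − ½ = 3.002, so n = 3.

n = 3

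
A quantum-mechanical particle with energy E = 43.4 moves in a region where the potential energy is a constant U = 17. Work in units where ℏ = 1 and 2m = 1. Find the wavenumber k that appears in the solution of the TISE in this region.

k = 5.14

With E > U the solution is oscillatory, ψ ∝ e^{±ikx} with k = √(2m(E − U))/ℏ.
k = √(2 × 0.5 × 26.4) = 5.138.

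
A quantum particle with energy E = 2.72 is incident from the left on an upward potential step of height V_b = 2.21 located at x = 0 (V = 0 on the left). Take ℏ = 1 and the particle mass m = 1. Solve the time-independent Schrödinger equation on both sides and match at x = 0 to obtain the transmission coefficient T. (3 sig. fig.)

On each side the TISE gives plane waves with k = √(2m(E − V))/ℏ: k₁ = √(2·1·2.72) = 2.332, k₂ = √(2·1·0.51) = 1.010.
Continuity of ψ and ψ′ at the step yields the reflection amplitude r = (k₁ − k₂)/(k₁ + k₂) = 0.3957; thus R = |r|² = 0.1565, T = 0.8435.

T = 0.843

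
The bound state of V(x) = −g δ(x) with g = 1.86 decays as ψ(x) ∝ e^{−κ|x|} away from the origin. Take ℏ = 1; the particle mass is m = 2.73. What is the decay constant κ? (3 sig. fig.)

Integrating the TISE across x = 0 gives the cusp condition ψ'(0⁺) − ψ'(0⁻) = −(2mg/ℏ²)ψ(0).
With ψ ∝ e^{−κ|x|} this yields −2κ = −2mg/ℏ², so κ = mg/ℏ² = 5.078.

κ = 5.08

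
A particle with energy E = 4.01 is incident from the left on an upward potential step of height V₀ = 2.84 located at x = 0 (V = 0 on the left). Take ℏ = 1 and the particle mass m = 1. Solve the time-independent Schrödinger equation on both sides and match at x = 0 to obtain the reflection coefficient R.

R = 0.0891

On each side the TISE gives plane waves with k = √(2m(E − V))/ℏ: k₁ = √(2·1·4.01) = 2.832, k₂ = √(2·1·1.17) = 1.530.
Continuity of ψ and ψ′ at the step yields the reflection amplitude r = (k₁ − k₂)/(k₁ + k₂) = 0.2986; thus R = |r|² = 0.08914, T = 0.9109.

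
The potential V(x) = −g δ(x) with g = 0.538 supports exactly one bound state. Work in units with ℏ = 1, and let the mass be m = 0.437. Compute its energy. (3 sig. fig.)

E = -0.0632

The bound state is ψ(x) = √κ e^{−κ|x|}. The derivative jump ψ'(0⁺) − ψ'(0⁻) = −(2mg/ℏ²)ψ(0) fixes κ = mg/ℏ² = 0.2351.
Then E = −ℏ²κ²/(2m) = −mg²/(2ℏ²) = -0.06324.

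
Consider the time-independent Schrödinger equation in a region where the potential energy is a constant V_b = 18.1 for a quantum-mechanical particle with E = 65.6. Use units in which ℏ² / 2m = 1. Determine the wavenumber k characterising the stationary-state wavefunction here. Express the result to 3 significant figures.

k = 6.89

With E > V_b the solution is oscillatory, ψ ∝ e^{±ikx} with k = √(2m(E − V_b))/ℏ.
k = √(2 × 0.5 × 47.5) = 6.892.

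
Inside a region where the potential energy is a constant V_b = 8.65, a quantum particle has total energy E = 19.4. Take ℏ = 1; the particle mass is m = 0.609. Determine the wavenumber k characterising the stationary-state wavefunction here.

k = 3.62

With E > V_b the solution is oscillatory, ψ ∝ e^{±ikx} with k = √(2m(E − V_b))/ℏ.
k = √(2 × 0.609 × 10.75) = 3.618.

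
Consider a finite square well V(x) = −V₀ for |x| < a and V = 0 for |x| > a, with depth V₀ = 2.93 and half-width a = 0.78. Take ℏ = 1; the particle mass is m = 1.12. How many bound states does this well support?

The dimensionless depth is z₀ = a√(2mV₀)/ℏ = 0.78 × √(6.563) = 1.998.
A new bound state (alternating even/odd) appears each time z₀ passes a multiple of π/2, so N = ⌊2z₀/π⌋ + 1 = ⌊1.272⌋ + 1 = 2.

N = 2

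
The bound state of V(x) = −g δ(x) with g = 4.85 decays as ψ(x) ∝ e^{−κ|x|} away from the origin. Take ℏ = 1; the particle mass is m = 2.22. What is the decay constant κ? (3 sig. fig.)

Integrate −(ℏ²/2m)ψ'' − gδ(x)ψ = Eψ from −ε to +ε: the ψ'' term gives ψ'(0⁺) − ψ'(0⁻) and the δ term gives −(2mg/ℏ²)ψ(0).
With ψ ∝ e^{−κ|x|} this yields −2κ = −2mg/ℏ², so κ = mg/ℏ² = 10.77.

κ = 10.8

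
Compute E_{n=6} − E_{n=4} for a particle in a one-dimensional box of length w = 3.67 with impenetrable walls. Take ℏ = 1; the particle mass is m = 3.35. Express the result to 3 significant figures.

ΔE = 2.19

E_n = n²π²ℏ²/(2mw²), so ΔE = (6² − 4²) π²ℏ²/(2mw²).
ΔE = 20 × π² / (2 × 3.35 × 3.67²) = 2.187.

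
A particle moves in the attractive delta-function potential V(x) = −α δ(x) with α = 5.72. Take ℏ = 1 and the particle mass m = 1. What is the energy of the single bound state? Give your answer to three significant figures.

E = -16.4

The bound state is ψ(x) = √κ e^{−κ|x|}. The derivative jump ψ'(0⁺) − ψ'(0⁻) = −(2mα/ℏ²)ψ(0) fixes κ = mα/ℏ² = 5.720.
Then E = −ℏ²κ²/(2m) = −mα²/(2ℏ²) = -16.36.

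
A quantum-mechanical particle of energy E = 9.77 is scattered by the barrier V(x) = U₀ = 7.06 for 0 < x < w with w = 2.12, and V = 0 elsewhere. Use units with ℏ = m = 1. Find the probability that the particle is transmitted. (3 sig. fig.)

Above the barrier the interior wavenumber is k₂ = √(2m(E − U₀))/ℏ = 2.328, giving phase k₂w = 4.936.
Matching at both interfaces gives T⁻¹ = 1 + U₀² sin²(k₂w) / [4E(E − U₀)] = 1.448, hence T = 0.691.

T = 0.691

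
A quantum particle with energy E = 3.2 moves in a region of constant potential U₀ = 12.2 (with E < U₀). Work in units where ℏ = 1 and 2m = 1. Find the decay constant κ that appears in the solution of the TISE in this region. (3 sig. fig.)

κ = 3.00

Since E < U₀ the TISE in this region is ψ'' = κ²ψ with κ = √(2m(U₀ − E))/ℏ.
κ = √(2 × 0.5 × 9) = 3.000.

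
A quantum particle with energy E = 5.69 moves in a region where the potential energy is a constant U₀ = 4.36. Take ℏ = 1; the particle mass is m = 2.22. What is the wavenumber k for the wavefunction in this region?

With E > U₀ the solution is oscillatory, ψ ∝ e^{±ikx} with k = √(2m(E − U₀))/ℏ.
k = √(2 × 2.22 × 1.33) = 2.430.

k = 2.43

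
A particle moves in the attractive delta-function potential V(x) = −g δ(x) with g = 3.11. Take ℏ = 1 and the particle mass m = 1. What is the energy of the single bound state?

For x ≠ 0 the bound state is ψ ∝ e^{−κ|x|}; integrating the TISE across the delta gives the cusp condition 2κ = 2mg/ℏ², so κ = 3.110.
Then E = −ℏ²κ²/(2m) = −mg²/(2ℏ²) = -4.836.

E = -4.84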